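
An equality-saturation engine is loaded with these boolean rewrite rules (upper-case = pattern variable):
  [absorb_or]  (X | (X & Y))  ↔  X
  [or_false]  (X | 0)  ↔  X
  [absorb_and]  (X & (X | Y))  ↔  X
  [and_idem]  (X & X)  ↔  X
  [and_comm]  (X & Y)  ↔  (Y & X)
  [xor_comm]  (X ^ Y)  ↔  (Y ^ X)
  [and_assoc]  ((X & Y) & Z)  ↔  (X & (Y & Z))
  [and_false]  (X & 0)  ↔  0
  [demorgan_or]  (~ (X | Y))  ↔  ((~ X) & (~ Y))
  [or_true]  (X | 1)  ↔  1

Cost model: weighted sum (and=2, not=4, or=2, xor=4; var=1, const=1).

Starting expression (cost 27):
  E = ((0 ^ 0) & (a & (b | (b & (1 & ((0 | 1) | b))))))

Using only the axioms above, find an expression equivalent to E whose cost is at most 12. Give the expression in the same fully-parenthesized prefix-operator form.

step 1: or_true (→) rewrites (0 | 1) into 1, now ((0 ^ 0) & (a & (b | (b & (1 & (1 | b))))))
step 2: absorb_and (→) rewrites (1 & (1 | b)) into 1, now ((0 ^ 0) & (a & (b | (b & 1))))
step 3: absorb_or (→) rewrites (b | (b & 1)) into b, reaching cost 12 (bound 12)

((0 ^ 0) & (a & b))   [cost 12]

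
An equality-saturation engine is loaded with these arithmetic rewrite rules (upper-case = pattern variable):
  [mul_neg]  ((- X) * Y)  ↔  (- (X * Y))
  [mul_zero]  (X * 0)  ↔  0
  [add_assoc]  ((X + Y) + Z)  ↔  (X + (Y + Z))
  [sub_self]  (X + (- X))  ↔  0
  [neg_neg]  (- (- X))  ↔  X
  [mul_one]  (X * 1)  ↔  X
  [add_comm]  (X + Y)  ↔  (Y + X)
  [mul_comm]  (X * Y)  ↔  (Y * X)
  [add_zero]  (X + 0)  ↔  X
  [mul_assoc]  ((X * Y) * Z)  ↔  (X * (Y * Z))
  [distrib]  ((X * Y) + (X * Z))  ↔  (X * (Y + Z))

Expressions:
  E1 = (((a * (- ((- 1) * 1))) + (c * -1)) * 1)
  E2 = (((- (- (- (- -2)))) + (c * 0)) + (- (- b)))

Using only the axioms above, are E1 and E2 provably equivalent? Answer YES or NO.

All listed rules preserve value, hence provable equivalence implies equal values everywhere; look for a separating assignment.
a=0, b=0, c=0 gives E1 ↦ 0, E2 ↦ -2; values differ ⇒ not provably equivalent.

NO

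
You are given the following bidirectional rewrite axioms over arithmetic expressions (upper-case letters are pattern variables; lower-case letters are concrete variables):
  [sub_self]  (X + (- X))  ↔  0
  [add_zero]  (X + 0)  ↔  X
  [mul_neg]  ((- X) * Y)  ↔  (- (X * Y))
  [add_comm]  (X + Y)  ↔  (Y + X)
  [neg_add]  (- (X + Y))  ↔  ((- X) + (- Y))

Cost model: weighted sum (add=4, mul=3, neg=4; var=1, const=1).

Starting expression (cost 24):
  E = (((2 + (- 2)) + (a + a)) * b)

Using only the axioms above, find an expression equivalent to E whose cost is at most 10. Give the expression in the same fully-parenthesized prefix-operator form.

1. [add_comm →] ((2 + (- 2)) + (a + a))  →  ((a + a) + (2 + (- 2)));  E = (((a + a) + (2 + (- 2))) * b)
2. [sub_self →] (2 + (- 2))  →  0;  E = (((a + a) + 0) * b)
3. [add_zero →] ((a + a) + 0)  →  (a + a);  cost 10 ≤ 10, done

((a + a) * b)   [cost 10]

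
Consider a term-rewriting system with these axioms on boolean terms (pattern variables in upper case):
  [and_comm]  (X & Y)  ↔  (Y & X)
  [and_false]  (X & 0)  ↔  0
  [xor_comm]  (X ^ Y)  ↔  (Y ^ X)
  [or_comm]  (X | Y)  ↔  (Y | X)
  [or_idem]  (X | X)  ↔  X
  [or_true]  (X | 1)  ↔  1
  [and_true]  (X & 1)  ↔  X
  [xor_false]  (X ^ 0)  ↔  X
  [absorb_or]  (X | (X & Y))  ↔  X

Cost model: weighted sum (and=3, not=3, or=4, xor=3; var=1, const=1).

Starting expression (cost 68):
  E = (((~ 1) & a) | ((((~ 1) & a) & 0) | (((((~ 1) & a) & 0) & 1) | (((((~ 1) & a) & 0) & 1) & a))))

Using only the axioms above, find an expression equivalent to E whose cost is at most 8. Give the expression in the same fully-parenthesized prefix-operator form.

((~ 1) & a)   [cost 8]

step 1: absorb_or (→) rewrites (((((~ 1) & a) & 0) & 1) | (((((~ 1) & a) & 0) & 1) & a)) into ((((~ 1) & a) & 0) & 1), now (((~ 1) & a) | ((((~ 1) & a) & 0) | ((((~ 1) & a) & 0) & 1)))
step 2: absorb_or (→) rewrites ((((~ 1) & a) & 0) | ((((~ 1) & a) & 0) & 1)) into (((~ 1) & a) & 0), now (((~ 1) & a) | (((~ 1) & a) & 0))
step 3: absorb_or (→) rewrites (((~ 1) & a) | (((~ 1) & a) & 0)) into ((~ 1) & a), reaching cost 8 (bound 8)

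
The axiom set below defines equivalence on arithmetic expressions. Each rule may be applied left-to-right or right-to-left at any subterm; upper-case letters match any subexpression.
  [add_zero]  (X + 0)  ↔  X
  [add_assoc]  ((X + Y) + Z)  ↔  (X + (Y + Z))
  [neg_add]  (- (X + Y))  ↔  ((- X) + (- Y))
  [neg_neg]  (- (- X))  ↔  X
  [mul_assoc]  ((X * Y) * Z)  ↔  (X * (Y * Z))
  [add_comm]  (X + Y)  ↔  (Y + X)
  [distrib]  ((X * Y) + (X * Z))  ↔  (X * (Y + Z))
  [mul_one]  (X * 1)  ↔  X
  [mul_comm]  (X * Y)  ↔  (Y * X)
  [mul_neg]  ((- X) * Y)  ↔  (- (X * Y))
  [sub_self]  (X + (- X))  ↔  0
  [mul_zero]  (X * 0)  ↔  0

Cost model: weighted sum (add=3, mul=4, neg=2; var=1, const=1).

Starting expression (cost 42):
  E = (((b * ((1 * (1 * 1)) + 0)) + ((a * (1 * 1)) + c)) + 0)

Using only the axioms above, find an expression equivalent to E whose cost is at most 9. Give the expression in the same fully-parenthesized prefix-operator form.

step 1: add_zero (→) rewrites (((b * ((1 * (1 * 1)) + 0)) + ((a * (1 * 1)) + c)) + 0) into ((b * ((1 * (1 * 1)) + 0)) + ((a * (1 * 1)) + c))
step 2: mul_one (→) rewrites (1 * 1) into 1, now ((b * ((1 * 1) + 0)) + ((a * (1 * 1)) + c))
step 3: mul_one (→) rewrites (1 * 1) into 1, now ((b * ((1 * 1) + 0)) + ((a * 1) + c))
step 4: mul_one (→) rewrites (a * 1) into a, now ((b * ((1 * 1) + 0)) + (a + c))
step 5: add_zero (→) rewrites ((1 * 1) + 0) into (1 * 1), now ((b * (1 * 1)) + (a + c))
step 6: mul_one (→) rewrites (1 * 1) into 1, now ((b * 1) + (a + c))
step 7: mul_one (→) rewrites (b * 1) into b, reaching cost 9 (bound 9)

(b + (a + c))   [cost 9]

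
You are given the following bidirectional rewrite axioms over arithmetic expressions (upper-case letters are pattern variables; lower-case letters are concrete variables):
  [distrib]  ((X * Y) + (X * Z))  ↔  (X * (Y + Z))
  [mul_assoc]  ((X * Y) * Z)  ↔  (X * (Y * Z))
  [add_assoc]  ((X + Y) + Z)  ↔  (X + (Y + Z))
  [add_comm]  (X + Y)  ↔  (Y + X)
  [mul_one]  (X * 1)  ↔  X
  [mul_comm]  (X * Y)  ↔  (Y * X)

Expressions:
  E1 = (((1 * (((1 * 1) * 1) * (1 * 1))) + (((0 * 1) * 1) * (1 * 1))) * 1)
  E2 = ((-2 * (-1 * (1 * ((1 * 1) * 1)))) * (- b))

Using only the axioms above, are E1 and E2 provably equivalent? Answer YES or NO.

NO

The axioms are sound identities: if E1 ↔* E2 then E1 and E2 evaluate identically under any assignment.
Under b=0: E1 evaluates to 1, E2 to 0. Distinct ⇒ no rewrite sequence connects them.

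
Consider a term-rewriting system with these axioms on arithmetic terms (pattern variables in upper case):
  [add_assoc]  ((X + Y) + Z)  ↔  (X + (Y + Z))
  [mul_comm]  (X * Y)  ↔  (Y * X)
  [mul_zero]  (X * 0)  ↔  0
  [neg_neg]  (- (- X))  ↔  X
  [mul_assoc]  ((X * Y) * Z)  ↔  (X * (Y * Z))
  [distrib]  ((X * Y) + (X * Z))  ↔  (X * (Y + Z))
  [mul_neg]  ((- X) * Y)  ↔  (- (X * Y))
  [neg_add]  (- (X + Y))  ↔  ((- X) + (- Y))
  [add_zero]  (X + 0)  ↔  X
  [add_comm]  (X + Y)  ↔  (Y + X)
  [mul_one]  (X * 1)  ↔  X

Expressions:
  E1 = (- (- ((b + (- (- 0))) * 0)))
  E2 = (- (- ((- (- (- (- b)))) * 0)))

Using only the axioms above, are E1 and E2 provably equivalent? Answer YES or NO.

step 1: neg_neg (→) rewrites (- (- ((b + (- (- 0))) * 0))) into ((b + (- (- 0))) * 0)
step 2: neg_neg (→) rewrites (- (- 0)) into 0, now ((b + 0) * 0)
step 3: add_zero (→) rewrites (b + 0) into b, now (b * 0)
step 4: neg_neg (←) rewrites b into (- (- b)), now ((- (- b)) * 0)
step 5: neg_neg (←) rewrites b into (- (- b)), now ((- (- (- (- b)))) * 0)
step 6: neg_neg (←) rewrites ((- (- (- (- b)))) * 0) into (- (- ((- (- (- (- b)))) * 0))), which is E2

YES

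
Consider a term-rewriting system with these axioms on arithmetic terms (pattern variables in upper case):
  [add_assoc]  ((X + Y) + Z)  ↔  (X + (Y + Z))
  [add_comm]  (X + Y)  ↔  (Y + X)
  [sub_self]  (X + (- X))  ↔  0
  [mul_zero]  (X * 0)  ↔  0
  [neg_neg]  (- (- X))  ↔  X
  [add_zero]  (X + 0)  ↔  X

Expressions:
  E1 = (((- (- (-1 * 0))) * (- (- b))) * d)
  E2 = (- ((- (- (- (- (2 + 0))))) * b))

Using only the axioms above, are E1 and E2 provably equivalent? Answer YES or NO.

NO

Every axiom is a valid identity, so a rewrite proof would force E1 and E2 to agree under every assignment.
At b=1, d=0: E1 = 0 but E2 = -2; they differ, so no derivation exists.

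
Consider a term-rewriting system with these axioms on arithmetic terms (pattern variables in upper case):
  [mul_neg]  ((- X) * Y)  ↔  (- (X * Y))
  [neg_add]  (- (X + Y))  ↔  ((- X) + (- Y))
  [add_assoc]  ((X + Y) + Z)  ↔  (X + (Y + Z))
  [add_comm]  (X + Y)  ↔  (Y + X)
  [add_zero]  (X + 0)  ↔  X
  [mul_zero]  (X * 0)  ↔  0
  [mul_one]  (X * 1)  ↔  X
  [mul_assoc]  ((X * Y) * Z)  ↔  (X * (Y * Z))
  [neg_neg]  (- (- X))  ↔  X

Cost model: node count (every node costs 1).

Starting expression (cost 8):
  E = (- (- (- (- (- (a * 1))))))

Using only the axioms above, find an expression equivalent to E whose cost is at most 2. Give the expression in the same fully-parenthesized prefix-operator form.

(- a)   [cost 2]

step 1: mul_one (→) rewrites (a * 1) into a, now (- (- (- (- (- a)))))
step 2: neg_neg (→) rewrites (- (- (- (- a)))) into (- (- a)), now (- (- (- a)))
step 3: neg_neg (→) rewrites (- (- a)) into a, reaching cost 2 (bound 2)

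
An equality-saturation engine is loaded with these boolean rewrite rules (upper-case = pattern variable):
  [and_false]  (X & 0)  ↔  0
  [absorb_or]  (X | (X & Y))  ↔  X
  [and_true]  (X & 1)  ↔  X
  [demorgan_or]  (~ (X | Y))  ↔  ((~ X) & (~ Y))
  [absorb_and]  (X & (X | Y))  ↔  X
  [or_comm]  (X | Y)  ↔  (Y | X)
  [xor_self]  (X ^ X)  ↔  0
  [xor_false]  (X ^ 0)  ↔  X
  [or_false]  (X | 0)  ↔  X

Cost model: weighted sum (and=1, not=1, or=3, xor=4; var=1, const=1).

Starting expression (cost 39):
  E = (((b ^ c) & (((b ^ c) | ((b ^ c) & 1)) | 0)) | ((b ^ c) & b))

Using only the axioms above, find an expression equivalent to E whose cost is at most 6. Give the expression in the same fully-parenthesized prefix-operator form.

(b ^ c)   [cost 6]

(1) ((b ^ c) | ((b ^ c) & 1))  =[absorb_or →]=  (b ^ c)    ⊢ (((b ^ c) & ((b ^ c) | 0)) | ((b ^ c) & b))
(2) ((b ^ c) & ((b ^ c) | 0))  =[absorb_and →]=  (b ^ c)    ⊢ ((b ^ c) | ((b ^ c) & b))
(3) ((b ^ c) | ((b ^ c) & b))  =[absorb_or →]=  (b ^ c)    ⊢ cost 6, within 6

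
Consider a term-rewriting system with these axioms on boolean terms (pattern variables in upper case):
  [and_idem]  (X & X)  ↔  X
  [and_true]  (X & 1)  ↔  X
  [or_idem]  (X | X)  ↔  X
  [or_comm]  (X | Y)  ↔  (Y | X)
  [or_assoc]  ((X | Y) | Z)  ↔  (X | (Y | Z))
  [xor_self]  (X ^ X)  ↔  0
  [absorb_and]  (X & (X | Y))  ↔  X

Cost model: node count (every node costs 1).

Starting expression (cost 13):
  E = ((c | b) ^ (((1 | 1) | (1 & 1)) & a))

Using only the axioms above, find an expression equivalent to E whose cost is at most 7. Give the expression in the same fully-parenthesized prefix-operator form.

((c | b) ^ (1 & a))   [cost 7]

step 1: and_true (→) rewrites (1 & 1) into 1, now ((c | b) ^ (((1 | 1) | 1) & a))
step 2: or_idem (→) rewrites (1 | 1) into 1, now ((c | b) ^ ((1 | 1) & a))
step 3: or_idem (→) rewrites (1 | 1) into 1, reaching cost 7 (bound 7)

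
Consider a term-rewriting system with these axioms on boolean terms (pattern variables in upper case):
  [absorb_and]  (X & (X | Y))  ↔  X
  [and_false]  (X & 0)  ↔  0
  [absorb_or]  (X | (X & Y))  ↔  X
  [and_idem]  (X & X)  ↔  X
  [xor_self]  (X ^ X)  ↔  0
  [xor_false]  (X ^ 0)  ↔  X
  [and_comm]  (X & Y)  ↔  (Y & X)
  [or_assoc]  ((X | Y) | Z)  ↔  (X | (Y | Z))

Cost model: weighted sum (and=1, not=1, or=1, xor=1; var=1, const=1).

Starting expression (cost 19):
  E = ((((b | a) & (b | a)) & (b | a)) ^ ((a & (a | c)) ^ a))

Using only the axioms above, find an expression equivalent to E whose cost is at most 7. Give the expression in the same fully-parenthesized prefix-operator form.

step 1: and_idem (→) rewrites ((b | a) & (b | a)) into (b | a), now (((b | a) & (b | a)) ^ ((a & (a | c)) ^ a))
step 2: and_idem (→) rewrites ((b | a) & (b | a)) into (b | a), now ((b | a) ^ ((a & (a | c)) ^ a))
step 3: absorb_and (→) rewrites (a & (a | c)) into a, reaching cost 7 (bound 7)

((b | a) ^ (a ^ a))   [cost 7]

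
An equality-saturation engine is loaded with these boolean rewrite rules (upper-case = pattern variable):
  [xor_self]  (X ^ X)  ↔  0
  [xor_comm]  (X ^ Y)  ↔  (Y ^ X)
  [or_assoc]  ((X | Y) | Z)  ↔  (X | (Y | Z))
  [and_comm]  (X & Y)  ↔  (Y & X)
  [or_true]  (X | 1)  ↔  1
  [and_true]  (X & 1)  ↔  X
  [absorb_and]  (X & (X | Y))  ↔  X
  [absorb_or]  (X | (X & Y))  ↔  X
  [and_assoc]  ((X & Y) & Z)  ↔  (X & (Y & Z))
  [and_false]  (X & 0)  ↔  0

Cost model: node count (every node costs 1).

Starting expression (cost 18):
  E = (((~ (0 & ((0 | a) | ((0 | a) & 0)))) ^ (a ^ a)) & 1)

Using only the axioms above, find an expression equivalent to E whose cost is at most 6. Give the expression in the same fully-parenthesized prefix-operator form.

((~ 0) ^ (a ^ a))   [cost 6]

step 1: absorb_or (→) rewrites ((0 | a) | ((0 | a) & 0)) into (0 | a), now (((~ (0 & (0 | a))) ^ (a ^ a)) & 1)
step 2: absorb_and (→) rewrites (0 & (0 | a)) into 0, now (((~ 0) ^ (a ^ a)) & 1)
step 3: and_true (→) rewrites (((~ 0) ^ (a ^ a)) & 1) into ((~ 0) ^ (a ^ a)), reaching cost 6 (bound 6)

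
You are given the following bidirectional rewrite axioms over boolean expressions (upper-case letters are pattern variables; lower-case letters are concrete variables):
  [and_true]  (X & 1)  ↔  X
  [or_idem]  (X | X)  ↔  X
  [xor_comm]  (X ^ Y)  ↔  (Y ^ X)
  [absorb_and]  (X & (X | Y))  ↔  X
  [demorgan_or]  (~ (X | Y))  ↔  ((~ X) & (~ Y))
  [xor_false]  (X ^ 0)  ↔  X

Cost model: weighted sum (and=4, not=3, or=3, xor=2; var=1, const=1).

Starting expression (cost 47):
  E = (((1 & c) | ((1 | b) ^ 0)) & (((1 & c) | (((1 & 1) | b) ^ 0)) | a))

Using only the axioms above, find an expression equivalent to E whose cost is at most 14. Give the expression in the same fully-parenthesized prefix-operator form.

step 1: and_true (→) rewrites (1 & 1) into 1, now (((1 & c) | ((1 | b) ^ 0)) & (((1 & c) | ((1 | b) ^ 0)) | a))
step 2: absorb_and (→) rewrites (((1 & c) | ((1 | b) ^ 0)) & (((1 & c) | ((1 | b) ^ 0)) | a)) into ((1 & c) | ((1 | b) ^ 0))
step 3: xor_false (→) rewrites ((1 | b) ^ 0) into (1 | b), reaching cost 14 (bound 14)

((1 & c) | (1 | b))   [cost 14]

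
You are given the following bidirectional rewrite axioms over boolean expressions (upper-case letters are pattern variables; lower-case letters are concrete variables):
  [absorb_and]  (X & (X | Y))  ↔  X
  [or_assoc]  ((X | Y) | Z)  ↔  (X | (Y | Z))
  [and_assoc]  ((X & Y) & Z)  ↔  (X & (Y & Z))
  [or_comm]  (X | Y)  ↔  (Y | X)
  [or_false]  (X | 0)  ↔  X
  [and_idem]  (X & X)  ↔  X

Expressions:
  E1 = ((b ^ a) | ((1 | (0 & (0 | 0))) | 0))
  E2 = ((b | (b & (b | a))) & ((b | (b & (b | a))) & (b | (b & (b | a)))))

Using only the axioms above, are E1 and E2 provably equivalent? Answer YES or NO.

NO

The axioms are sound identities: if E1 ↔* E2 then E1 and E2 evaluate identically under any assignment.
Under a=0, b=0: E1 evaluates to 1, E2 to 0. Distinct ⇒ no rewrite sequence connects them.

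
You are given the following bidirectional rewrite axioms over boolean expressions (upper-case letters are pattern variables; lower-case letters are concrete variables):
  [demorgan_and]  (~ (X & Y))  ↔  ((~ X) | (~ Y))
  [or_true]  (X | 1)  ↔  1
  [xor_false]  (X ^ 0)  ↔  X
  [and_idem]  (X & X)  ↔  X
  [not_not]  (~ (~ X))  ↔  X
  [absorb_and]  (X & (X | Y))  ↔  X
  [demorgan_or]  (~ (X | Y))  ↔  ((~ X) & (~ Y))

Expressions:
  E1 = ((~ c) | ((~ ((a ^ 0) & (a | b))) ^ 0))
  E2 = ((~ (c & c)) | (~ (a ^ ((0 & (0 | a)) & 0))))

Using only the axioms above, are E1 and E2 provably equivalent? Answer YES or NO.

step 1: xor_false (→) rewrites (a ^ 0) into a, now ((~ c) | ((~ (a & (a | b))) ^ 0))
step 2: absorb_and (→) rewrites (a & (a | b)) into a, now ((~ c) | ((~ a) ^ 0))
step 3: xor_false (→) rewrites ((~ a) ^ 0) into (~ a), now ((~ c) | (~ a))
step 4: xor_false (←) rewrites a into (a ^ 0), now ((~ c) | (~ (a ^ 0)))
step 5: and_idem (←) rewrites c into (c & c), now ((~ (c & c)) | (~ (a ^ 0)))
step 6: and_idem (←) rewrites 0 into (0 & 0), now ((~ (c & c)) | (~ (a ^ (0 & 0))))
step 7: absorb_and (←) rewrites 0 into (0 & (0 | a)), which is E2

YES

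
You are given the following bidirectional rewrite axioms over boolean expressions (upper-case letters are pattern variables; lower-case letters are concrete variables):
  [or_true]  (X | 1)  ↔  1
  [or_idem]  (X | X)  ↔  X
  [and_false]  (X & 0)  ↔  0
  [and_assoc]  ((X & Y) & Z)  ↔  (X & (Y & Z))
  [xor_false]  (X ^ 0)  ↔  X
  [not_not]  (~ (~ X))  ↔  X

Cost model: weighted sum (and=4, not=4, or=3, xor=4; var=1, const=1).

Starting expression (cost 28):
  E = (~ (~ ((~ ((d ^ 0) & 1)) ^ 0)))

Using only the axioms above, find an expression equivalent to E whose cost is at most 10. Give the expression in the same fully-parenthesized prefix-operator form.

step 1: xor_false (→) rewrites (d ^ 0) into d, now (~ (~ ((~ (d & 1)) ^ 0)))
step 2: not_not (→) rewrites (~ (~ ((~ (d & 1)) ^ 0))) into ((~ (d & 1)) ^ 0)
step 3: xor_false (→) rewrites ((~ (d & 1)) ^ 0) into (~ (d & 1)), reaching cost 10 (bound 10)

(~ (d & 1))   [cost 10]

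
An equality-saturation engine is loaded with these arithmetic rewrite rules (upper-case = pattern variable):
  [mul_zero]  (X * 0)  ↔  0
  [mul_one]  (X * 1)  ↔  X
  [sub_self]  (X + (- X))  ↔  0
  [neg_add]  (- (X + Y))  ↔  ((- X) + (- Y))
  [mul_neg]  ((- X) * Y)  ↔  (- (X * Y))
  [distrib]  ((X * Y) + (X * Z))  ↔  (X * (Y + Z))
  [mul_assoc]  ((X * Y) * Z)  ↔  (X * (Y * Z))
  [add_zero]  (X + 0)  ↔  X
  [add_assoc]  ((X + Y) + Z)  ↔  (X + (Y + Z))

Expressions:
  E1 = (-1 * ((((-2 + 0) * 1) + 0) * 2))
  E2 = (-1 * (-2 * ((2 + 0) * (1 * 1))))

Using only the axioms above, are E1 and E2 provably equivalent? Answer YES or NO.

1. [mul_one →] ((-2 + 0) * 1)  →  (-2 + 0);  E1 = (-1 * (((-2 + 0) + 0) * 2))
2. [add_zero →] ((-2 + 0) + 0)  →  (-2 + 0);  E1 = (-1 * ((-2 + 0) * 2))
3. [add_zero →] (-2 + 0)  →  -2;  E1 = (-1 * (-2 * 2))
4. [add_zero ←] 2  →  (2 + 0);  E1 = (-1 * (-2 * (2 + 0)))
5. [mul_one ←] (2 + 0)  →  ((2 + 0) * 1);  E1 = (-1 * (-2 * ((2 + 0) * 1)))
6. [mul_one ←] 1  →  (1 * 1);  this is E2

YES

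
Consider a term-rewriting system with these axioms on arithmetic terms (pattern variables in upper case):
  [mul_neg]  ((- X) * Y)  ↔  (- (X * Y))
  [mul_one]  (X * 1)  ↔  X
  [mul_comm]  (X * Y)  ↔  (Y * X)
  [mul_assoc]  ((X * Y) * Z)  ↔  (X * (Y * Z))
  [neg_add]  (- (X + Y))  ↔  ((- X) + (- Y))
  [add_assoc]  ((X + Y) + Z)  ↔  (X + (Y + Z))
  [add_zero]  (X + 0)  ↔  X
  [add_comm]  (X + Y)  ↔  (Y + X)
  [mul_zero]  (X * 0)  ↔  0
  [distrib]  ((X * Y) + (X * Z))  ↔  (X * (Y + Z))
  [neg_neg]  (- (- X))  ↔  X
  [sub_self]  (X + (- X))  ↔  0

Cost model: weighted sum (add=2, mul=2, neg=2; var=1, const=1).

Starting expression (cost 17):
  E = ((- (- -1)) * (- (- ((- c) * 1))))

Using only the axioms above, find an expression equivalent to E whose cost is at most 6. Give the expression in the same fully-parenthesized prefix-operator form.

(1) (- (- ((- c) * 1)))  =[neg_neg →]=  ((- c) * 1)    ⊢ ((- (- -1)) * ((- c) * 1))
(2) ((- c) * 1)  =[mul_one →]=  (- c)    ⊢ ((- (- -1)) * (- c))
(3) (- (- -1))  =[neg_neg →]=  -1    ⊢ cost 6, within 6

(-1 * (- c))   [cost 6]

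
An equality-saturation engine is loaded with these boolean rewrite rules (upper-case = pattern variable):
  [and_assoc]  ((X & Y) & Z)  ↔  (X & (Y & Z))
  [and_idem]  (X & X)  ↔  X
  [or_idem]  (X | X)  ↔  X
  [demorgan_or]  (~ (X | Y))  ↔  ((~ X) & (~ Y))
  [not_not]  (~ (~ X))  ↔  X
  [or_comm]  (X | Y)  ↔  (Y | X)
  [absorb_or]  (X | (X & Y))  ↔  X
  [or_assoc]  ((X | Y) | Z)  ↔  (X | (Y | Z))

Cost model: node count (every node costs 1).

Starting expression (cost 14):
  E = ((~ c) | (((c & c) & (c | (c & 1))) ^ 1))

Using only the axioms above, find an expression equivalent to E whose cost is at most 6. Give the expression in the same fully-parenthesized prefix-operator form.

step 1: and_idem (→) rewrites (c & c) into c, now ((~ c) | ((c & (c | (c & 1))) ^ 1))
step 2: absorb_or (→) rewrites (c | (c & 1)) into c, now ((~ c) | ((c & c) ^ 1))
step 3: and_idem (→) rewrites (c & c) into c, reaching cost 6 (bound 6)

((~ c) | (c ^ 1))   [cost 6]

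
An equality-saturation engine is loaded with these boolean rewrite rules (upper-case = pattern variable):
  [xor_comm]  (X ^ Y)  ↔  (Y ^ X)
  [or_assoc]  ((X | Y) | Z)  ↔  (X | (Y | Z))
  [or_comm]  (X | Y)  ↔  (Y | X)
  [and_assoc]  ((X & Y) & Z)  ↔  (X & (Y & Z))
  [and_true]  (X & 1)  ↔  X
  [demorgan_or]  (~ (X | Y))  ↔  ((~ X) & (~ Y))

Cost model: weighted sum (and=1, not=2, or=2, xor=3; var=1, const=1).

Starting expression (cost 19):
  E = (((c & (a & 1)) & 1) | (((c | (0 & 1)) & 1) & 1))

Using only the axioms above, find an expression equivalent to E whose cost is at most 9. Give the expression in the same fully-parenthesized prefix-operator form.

((c & a) | (c | 0))   [cost 9]

step 1: and_true (→) rewrites (((c | (0 & 1)) & 1) & 1) into ((c | (0 & 1)) & 1), now (((c & (a & 1)) & 1) | ((c | (0 & 1)) & 1))
step 2: and_true (→) rewrites ((c | (0 & 1)) & 1) into (c | (0 & 1)), now (((c & (a & 1)) & 1) | (c | (0 & 1)))
step 3: and_true (→) rewrites (a & 1) into a, now (((c & a) & 1) | (c | (0 & 1)))
step 4: and_true (→) rewrites (0 & 1) into 0, now (((c & a) & 1) | (c | 0))
step 5: and_true (→) rewrites ((c & a) & 1) into (c & a), reaching cost 9 (bound 9)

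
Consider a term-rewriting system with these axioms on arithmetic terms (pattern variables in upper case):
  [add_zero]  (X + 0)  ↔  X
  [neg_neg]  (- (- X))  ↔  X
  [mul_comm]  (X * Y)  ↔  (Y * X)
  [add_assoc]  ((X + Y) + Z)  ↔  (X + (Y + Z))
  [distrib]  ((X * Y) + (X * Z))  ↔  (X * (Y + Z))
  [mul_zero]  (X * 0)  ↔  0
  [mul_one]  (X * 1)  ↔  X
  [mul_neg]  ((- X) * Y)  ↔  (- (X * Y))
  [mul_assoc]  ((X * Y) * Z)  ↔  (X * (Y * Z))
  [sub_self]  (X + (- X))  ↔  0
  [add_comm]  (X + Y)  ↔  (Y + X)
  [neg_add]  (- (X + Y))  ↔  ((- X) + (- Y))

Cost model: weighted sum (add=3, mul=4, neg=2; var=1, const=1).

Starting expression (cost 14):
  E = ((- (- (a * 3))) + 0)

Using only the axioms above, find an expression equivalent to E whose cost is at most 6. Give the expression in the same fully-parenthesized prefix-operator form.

step 1: add_zero (→) rewrites ((- (- (a * 3))) + 0) into (- (- (a * 3)))
step 2: neg_neg (→) rewrites (- (- (a * 3))) into (a * 3), reaching cost 6 (bound 6)

(a * 3)   [cost 6]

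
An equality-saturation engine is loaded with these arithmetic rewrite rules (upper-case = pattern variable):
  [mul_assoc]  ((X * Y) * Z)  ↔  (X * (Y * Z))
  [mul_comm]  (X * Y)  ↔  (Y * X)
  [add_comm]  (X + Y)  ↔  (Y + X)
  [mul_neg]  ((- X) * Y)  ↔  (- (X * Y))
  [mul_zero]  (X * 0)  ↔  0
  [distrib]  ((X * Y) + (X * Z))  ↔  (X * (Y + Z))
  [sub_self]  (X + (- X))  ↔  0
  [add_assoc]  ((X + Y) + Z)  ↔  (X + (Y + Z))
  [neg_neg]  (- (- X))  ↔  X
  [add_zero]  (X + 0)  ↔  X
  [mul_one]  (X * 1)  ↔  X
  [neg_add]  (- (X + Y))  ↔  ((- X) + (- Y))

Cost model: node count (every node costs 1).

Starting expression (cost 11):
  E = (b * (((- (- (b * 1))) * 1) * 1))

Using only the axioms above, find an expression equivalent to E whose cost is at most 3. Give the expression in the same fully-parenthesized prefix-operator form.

(b * b)   [cost 3]

step 1: mul_one (→) rewrites (((- (- (b * 1))) * 1) * 1) into ((- (- (b * 1))) * 1), now (b * ((- (- (b * 1))) * 1))
step 2: neg_neg (→) rewrites (- (- (b * 1))) into (b * 1), now (b * ((b * 1) * 1))
step 3: mul_one (→) rewrites ((b * 1) * 1) into (b * 1), now (b * (b * 1))
step 4: mul_one (→) rewrites (b * 1) into b, reaching cost 3 (bound 3)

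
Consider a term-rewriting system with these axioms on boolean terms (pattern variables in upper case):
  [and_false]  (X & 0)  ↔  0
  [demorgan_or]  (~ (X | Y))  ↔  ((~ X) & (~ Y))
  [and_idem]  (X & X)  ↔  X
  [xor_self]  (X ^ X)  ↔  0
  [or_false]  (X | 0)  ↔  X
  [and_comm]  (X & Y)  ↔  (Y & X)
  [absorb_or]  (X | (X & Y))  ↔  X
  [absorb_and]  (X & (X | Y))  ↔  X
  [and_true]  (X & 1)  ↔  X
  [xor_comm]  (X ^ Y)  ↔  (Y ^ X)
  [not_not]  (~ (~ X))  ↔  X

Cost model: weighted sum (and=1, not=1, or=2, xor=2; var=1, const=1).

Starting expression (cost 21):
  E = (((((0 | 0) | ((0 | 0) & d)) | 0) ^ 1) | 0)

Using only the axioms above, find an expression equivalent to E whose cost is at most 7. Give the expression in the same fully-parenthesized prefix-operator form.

step 1: or_false (→) rewrites (((0 | 0) | ((0 | 0) & d)) | 0) into ((0 | 0) | ((0 | 0) & d)), now ((((0 | 0) | ((0 | 0) & d)) ^ 1) | 0)
step 2: absorb_or (→) rewrites ((0 | 0) | ((0 | 0) & d)) into (0 | 0), now (((0 | 0) ^ 1) | 0)
step 3: or_false (→) rewrites (0 | 0) into 0, reaching cost 7 (bound 7)

((0 ^ 1) | 0)   [cost 7]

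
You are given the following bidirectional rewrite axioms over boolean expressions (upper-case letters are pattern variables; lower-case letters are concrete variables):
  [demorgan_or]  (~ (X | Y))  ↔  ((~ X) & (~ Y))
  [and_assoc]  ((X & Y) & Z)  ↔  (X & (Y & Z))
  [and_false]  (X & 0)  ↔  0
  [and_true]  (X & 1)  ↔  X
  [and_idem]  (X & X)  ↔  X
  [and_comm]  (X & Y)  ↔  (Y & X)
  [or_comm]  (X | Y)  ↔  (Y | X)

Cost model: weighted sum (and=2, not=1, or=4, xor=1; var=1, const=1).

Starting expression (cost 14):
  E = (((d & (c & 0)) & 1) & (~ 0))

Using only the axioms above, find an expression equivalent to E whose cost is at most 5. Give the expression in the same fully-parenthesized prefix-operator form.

1. [and_true →] ((d & (c & 0)) & 1)  →  (d & (c & 0));  E = ((d & (c & 0)) & (~ 0))
2. [and_false →] (c & 0)  →  0;  E = ((d & 0) & (~ 0))
3. [and_false →] (d & 0)  →  0;  cost 5 ≤ 5, done

(0 & (~ 0))   [cost 5]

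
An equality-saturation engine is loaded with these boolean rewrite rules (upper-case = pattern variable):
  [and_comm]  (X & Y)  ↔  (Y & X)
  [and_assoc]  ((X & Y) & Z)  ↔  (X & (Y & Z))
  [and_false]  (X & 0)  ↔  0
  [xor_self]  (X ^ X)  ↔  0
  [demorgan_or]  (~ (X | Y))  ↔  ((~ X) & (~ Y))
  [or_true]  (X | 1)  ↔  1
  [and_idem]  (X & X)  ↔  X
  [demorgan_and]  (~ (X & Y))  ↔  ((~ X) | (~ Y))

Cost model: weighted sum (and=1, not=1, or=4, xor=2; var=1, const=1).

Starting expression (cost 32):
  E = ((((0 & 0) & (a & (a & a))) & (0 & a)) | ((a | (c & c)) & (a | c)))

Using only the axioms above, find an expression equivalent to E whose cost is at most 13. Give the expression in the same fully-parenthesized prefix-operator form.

step 1: and_idem (→) rewrites (a & a) into a, now ((((0 & 0) & (a & a)) & (0 & a)) | ((a | (c & c)) & (a | c)))
step 2: and_idem (→) rewrites (a & a) into a, now ((((0 & 0) & a) & (0 & a)) | ((a | (c & c)) & (a | c)))
step 3: and_idem (→) rewrites (c & c) into c, now ((((0 & 0) & a) & (0 & a)) | ((a | c) & (a | c)))
step 4: and_idem (→) rewrites (0 & 0) into 0, now (((0 & a) & (0 & a)) | ((a | c) & (a | c)))
step 5: and_idem (→) rewrites ((0 & a) & (0 & a)) into (0 & a), now ((0 & a) | ((a | c) & (a | c)))
step 6: and_idem (→) rewrites ((a | c) & (a | c)) into (a | c), reaching cost 13 (bound 13)

((0 & a) | (a | c))   [cost 13]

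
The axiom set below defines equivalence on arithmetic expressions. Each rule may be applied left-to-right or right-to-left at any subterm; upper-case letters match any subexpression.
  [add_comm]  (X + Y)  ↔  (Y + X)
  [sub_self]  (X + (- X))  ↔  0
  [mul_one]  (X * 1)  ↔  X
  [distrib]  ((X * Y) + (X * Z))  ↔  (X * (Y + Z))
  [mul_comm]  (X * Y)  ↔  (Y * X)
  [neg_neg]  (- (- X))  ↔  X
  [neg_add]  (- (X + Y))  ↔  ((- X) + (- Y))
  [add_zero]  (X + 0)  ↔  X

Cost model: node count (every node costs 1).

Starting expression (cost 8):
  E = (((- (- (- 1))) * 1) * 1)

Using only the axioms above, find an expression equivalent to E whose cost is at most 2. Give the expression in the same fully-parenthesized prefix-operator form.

(- 1)   [cost 2]

step 1: neg_neg (→) rewrites (- (- 1)) into 1, now (((- 1) * 1) * 1)
step 2: mul_one (→) rewrites ((- 1) * 1) into (- 1), now ((- 1) * 1)
step 3: mul_one (→) rewrites ((- 1) * 1) into (- 1), reaching cost 2 (bound 2)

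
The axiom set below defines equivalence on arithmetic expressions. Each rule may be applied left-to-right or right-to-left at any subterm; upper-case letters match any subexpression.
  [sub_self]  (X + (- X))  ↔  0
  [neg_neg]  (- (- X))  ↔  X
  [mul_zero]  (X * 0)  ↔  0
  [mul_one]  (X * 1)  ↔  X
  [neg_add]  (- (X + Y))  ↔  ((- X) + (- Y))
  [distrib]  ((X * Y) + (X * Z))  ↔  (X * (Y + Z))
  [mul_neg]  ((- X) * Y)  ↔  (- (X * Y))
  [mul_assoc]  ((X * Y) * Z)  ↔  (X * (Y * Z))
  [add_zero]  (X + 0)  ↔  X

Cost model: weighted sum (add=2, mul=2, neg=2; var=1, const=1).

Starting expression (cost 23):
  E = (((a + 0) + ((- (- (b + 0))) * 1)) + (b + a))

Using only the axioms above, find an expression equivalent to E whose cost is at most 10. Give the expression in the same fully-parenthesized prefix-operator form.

1. [mul_one →] ((- (- (b + 0))) * 1)  →  (- (- (b + 0)));  E = (((a + 0) + (- (- (b + 0)))) + (b + a))
2. [add_zero →] (b + 0)  →  b;  E = (((a + 0) + (- (- b))) + (b + a))
3. [add_zero →] (a + 0)  →  a;  E = ((a + (- (- b))) + (b + a))
4. [neg_neg →] (- (- b))  →  b;  cost 10 ≤ 10, done

((a + b) + (b + a))   [cost 10]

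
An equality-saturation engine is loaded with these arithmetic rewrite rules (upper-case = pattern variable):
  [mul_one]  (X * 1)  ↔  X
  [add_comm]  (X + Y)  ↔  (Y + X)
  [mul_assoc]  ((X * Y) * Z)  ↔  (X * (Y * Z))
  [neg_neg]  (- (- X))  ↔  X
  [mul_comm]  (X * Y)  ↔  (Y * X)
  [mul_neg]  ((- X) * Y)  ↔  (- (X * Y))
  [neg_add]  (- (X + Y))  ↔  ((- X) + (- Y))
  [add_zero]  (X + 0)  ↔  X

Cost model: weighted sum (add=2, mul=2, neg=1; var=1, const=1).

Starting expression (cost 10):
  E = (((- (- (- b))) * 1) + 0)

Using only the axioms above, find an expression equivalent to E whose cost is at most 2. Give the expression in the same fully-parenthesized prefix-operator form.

1. [neg_neg →] (- (- b))  →  b;  E = (((- b) * 1) + 0)
2. [mul_one →] ((- b) * 1)  →  (- b);  E = ((- b) + 0)
3. [add_zero →] ((- b) + 0)  →  (- b);  cost 2 ≤ 2, done

(- b)   [cost 2]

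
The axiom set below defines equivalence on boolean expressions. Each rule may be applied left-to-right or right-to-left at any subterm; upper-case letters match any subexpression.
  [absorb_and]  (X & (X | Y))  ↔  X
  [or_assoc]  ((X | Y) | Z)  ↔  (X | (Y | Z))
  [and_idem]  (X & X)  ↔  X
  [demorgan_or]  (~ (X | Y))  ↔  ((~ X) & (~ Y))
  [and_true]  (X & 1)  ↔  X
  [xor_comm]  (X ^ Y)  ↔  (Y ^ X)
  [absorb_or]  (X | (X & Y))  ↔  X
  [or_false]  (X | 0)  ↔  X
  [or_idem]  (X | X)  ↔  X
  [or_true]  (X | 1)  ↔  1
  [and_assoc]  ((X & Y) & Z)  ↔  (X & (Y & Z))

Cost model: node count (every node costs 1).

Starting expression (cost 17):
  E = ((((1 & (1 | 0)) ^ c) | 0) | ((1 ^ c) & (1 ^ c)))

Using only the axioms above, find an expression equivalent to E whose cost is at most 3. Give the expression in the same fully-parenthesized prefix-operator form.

step 1: or_false (→) rewrites (((1 & (1 | 0)) ^ c) | 0) into ((1 & (1 | 0)) ^ c), now (((1 & (1 | 0)) ^ c) | ((1 ^ c) & (1 ^ c)))
step 2: and_idem (→) rewrites ((1 ^ c) & (1 ^ c)) into (1 ^ c), now (((1 & (1 | 0)) ^ c) | (1 ^ c))
step 3: absorb_and (→) rewrites (1 & (1 | 0)) into 1, now ((1 ^ c) | (1 ^ c))
step 4: or_idem (→) rewrites ((1 ^ c) | (1 ^ c)) into (1 ^ c), reaching cost 3 (bound 3)

(1 ^ c)   [cost 3]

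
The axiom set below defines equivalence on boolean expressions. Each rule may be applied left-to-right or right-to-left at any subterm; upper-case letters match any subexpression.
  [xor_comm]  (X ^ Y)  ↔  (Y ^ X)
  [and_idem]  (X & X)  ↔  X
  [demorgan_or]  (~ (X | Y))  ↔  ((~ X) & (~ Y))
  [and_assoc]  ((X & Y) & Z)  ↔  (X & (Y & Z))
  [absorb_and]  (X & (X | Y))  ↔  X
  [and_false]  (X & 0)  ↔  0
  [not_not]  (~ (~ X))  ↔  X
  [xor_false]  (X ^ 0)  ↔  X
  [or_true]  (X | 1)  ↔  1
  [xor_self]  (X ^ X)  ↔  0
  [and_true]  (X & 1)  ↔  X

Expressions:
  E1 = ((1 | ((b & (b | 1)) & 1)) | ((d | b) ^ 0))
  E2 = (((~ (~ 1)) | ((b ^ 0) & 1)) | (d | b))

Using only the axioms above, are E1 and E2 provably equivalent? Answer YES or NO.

step 1: and_true (→) rewrites ((b & (b | 1)) & 1) into (b & (b | 1)), now ((1 | (b & (b | 1))) | ((d | b) ^ 0))
step 2: xor_false (→) rewrites ((d | b) ^ 0) into (d | b), now ((1 | (b & (b | 1))) | (d | b))
step 3: absorb_and (→) rewrites (b & (b | 1)) into b, now ((1 | b) | (d | b))
step 4: and_true (←) rewrites b into (b & 1), now ((1 | (b & 1)) | (d | b))
step 5: xor_false (←) rewrites b into (b ^ 0), now ((1 | ((b ^ 0) & 1)) | (d | b))
step 6: not_not (←) rewrites 1 into (~ (~ 1)), which is E2

YES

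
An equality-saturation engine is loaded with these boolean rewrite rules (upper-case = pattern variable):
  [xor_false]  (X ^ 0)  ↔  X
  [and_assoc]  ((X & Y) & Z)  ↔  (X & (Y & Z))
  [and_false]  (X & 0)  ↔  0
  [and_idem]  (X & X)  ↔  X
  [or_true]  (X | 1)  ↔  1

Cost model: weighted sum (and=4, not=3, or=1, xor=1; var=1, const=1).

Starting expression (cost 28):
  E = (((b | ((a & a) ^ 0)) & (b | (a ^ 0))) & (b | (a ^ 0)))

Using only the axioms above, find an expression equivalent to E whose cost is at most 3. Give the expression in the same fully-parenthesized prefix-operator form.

(1) (a & a)  =[and_idem →]=  a    ⊢ (((b | (a ^ 0)) & (b | (a ^ 0))) & (b | (a ^ 0)))
(2) ((b | (a ^ 0)) & (b | (a ^ 0)))  =[and_idem →]=  (b | (a ^ 0))    ⊢ ((b | (a ^ 0)) & (b | (a ^ 0)))
(3) ((b | (a ^ 0)) & (b | (a ^ 0)))  =[and_idem →]=  (b | (a ^ 0))
(4) (a ^ 0)  =[xor_false →]=  a    ⊢ cost 3, within 3

(b | a)   [cost 3]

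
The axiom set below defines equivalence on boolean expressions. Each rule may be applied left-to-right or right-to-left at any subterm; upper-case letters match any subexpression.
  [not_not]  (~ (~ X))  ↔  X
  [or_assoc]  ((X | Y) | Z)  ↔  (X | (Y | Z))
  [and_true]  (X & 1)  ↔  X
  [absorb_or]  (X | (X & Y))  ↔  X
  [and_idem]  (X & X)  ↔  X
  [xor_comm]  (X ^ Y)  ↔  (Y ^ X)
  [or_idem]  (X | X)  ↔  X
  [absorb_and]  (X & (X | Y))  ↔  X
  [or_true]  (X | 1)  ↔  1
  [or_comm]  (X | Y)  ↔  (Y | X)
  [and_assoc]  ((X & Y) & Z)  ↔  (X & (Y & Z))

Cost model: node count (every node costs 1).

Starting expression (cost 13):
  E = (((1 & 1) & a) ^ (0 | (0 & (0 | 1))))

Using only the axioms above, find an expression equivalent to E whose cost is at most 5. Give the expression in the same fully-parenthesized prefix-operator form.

((1 & a) ^ 0)   [cost 5]

(1) (0 | 1)  =[or_true →]=  1    ⊢ (((1 & 1) & a) ^ (0 | (0 & 1)))
(2) (1 & 1)  =[and_idem →]=  1    ⊢ ((1 & a) ^ (0 | (0 & 1)))
(3) (0 | (0 & 1))  =[absorb_or →]=  0    ⊢ cost 5, within 5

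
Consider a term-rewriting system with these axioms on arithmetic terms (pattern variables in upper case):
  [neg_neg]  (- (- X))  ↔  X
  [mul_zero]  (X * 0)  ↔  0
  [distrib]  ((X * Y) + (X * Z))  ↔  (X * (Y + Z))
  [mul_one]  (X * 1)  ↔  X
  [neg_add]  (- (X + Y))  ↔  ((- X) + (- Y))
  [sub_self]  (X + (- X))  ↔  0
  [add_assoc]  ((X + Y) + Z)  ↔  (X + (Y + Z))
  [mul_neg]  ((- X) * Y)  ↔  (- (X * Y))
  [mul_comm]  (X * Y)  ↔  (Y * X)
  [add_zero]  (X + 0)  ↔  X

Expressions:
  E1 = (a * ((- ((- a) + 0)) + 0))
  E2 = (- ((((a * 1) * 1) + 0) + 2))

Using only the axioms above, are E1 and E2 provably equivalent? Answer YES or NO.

All listed rules preserve value, hence provable equivalence implies equal values everywhere; look for a separating assignment.
a=0 gives E1 ↦ 0, E2 ↦ -2; values differ ⇒ not provably equivalent.

NO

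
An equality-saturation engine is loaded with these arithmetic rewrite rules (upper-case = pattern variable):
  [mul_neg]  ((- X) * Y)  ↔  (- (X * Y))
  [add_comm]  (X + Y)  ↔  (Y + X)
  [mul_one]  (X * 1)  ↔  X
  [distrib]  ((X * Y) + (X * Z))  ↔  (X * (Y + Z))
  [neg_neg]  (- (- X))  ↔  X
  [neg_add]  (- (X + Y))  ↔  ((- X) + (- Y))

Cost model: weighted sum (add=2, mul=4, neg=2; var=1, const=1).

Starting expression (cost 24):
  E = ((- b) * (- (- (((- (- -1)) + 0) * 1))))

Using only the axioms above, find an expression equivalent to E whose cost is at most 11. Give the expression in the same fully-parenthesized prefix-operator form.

1. [mul_one →] (((- (- -1)) + 0) * 1)  →  ((- (- -1)) + 0);  E = ((- b) * (- (- ((- (- -1)) + 0))))
2. [neg_neg →] (- (- -1))  →  -1;  E = ((- b) * (- (- (-1 + 0))))
3. [neg_neg →] (- (- (-1 + 0)))  →  (-1 + 0);  cost 11 ≤ 11, done

((- b) * (-1 + 0))   [cost 11]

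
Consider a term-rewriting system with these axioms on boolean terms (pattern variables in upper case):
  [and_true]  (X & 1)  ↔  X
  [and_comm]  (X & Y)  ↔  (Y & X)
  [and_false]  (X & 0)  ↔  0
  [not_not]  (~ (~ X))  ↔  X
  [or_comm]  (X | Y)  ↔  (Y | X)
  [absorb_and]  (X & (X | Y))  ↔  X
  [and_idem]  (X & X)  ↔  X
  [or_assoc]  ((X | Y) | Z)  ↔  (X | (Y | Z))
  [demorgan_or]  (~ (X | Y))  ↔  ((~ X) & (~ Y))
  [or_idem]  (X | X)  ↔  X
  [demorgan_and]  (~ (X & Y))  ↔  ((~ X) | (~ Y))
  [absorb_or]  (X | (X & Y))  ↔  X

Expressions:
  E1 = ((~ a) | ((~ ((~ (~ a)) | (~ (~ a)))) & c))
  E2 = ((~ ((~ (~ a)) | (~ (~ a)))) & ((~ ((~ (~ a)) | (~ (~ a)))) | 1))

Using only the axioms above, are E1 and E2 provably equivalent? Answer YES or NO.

1. [or_idem →] ((~ (~ a)) | (~ (~ a)))  →  (~ (~ a));  E1 = ((~ a) | ((~ (~ (~ a))) & c))
2. [not_not →] (~ (~ a))  →  a;  E1 = ((~ a) | ((~ a) & c))
3. [absorb_or →] ((~ a) | ((~ a) & c))  →  (~ a)
4. [not_not ←] (~ a)  →  (~ (~ (~ a)))
5. [or_idem ←] (~ (~ a))  →  ((~ (~ a)) | (~ (~ a)));  E1 = (~ ((~ (~ a)) | (~ (~ a))))
6. [absorb_and ←] (~ ((~ (~ a)) | (~ (~ a))))  →  ((~ ((~ (~ a)) | (~ (~ a)))) & ((~ ((~ (~ a)) | (~ (~ a)))) | 1));  this is E2

YES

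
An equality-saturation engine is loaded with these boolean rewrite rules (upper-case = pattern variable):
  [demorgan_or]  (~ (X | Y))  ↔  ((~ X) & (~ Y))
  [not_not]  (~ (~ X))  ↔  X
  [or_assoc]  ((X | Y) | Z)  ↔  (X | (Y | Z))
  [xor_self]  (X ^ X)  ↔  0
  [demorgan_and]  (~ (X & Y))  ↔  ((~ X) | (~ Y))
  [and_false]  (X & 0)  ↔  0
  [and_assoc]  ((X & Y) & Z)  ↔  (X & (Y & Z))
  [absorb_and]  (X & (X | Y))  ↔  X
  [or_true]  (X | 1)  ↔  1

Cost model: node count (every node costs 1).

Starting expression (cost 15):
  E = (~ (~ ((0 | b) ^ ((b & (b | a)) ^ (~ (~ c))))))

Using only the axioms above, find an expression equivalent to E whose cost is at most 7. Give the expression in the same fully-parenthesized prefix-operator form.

((0 | b) ^ (b ^ c))   [cost 7]

(1) (~ (~ ((0 | b) ^ ((b & (b | a)) ^ (~ (~ c))))))  =[not_not →]=  ((0 | b) ^ ((b & (b | a)) ^ (~ (~ c))))
(2) (~ (~ c))  =[not_not →]=  c    ⊢ ((0 | b) ^ ((b & (b | a)) ^ c))
(3) (b & (b | a))  =[absorb_and →]=  b    ⊢ cost 7, within 7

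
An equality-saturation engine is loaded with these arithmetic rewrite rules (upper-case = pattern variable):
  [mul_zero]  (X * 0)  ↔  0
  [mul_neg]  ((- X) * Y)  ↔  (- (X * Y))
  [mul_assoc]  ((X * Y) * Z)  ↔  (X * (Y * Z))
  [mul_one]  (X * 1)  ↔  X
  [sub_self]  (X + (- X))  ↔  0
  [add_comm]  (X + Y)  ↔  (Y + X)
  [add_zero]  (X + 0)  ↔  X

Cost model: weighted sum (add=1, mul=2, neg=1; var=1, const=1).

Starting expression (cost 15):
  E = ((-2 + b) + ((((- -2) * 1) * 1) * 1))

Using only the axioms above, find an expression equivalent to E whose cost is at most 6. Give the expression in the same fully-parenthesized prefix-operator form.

(1) ((((- -2) * 1) * 1) * 1)  =[mul_one →]=  (((- -2) * 1) * 1)    ⊢ ((-2 + b) + (((- -2) * 1) * 1))
(2) ((-2 + b) + (((- -2) * 1) * 1))  =[add_comm →]=  ((((- -2) * 1) * 1) + (-2 + b))
(3) (((- -2) * 1) * 1)  =[mul_one →]=  ((- -2) * 1)    ⊢ (((- -2) * 1) + (-2 + b))
(4) ((- -2) * 1)  =[mul_one →]=  (- -2)    ⊢ cost 6, within 6

((- -2) + (-2 + b))   [cost 6]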